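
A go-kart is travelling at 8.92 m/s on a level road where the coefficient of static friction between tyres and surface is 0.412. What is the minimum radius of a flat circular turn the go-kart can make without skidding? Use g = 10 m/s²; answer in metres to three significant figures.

At the limit, μ_s m g = m v²/r, so r_min = v²/(μ_s g) = (8.92)²/(0.412 × 10.0) = 79.57/4.120 = 19.31 m.

19.3 m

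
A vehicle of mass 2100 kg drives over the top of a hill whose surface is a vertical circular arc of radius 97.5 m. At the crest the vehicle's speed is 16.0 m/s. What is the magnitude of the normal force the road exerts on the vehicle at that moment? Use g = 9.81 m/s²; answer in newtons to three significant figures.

At the crest the centripetal acceleration points downward (toward the centre of the arc), so mg − N = mv²/r.
N = m(g − v²/r) = 2100 × (9.81 − (16.0)²/97.5) = 2100 × (9.81 − 2.626) = 2100 × 7.184 = 15090 N.

15100 N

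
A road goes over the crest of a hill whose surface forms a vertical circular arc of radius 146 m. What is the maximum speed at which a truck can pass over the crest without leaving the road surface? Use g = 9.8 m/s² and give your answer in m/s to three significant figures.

At the crest the centre of the circle is below the truck, so the net downward (centripetal) force is mg − N = mv²/r.
The truck leaves the road when N → 0, giving v_max = √(g r) = √(9.8 × 146) = 37.83 m/s.

37.8 m/s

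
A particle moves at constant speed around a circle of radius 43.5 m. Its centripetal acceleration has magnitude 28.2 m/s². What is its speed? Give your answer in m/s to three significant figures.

35.0 m/s

a_c = v²/r ⇒ v = √(a_c · r) = √(28.2 × 43.5) = √1227 = 35.02 m/s.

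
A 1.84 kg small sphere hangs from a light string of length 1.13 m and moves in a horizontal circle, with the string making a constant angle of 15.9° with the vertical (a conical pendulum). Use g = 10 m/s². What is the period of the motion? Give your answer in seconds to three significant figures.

r = L sinθ = 0.3096 m. From T sinθ = mω²r and T cosθ = mg: tanθ = ω²r/g, so ω² = g tanθ / r = g/(L cosθ).
ω = √(g/(L cosθ)) = √(10.0/(1.13 × 0.9617)) = √9.202 = 3.033 rad/s.
Period = 2π/ω = 2.071 s.

2.07 s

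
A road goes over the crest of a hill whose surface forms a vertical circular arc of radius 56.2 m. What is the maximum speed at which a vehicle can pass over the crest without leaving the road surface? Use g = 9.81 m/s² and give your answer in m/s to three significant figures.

At the crest the centre of the circle is below the vehicle, so the net downward (centripetal) force is mg − N = mv²/r.
The vehicle leaves the road when N → 0, giving v_max = √(g r) = √(9.81 × 56.2) = 23.48 m/s.

23.5 m/s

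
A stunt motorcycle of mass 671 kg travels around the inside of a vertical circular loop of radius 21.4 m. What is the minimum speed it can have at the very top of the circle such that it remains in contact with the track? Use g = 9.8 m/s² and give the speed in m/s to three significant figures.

At the highest point the centre is directly below, so both the weight and N act inward: N + mg = mv²/r.
At minimum speed N → 0, so mg = mv_min²/r ⇒ v_min = √(g r) = √(9.8 × 21.4) = 14.48 m/s.

14.5 m/s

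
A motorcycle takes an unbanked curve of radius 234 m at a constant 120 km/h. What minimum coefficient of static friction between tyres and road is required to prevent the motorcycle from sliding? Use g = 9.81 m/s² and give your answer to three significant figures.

0.484

v = 120/3.6 = 33.33 m/s.
Friction provides the centripetal force: μ_s m g = m v²/r, so μ_s = v²/(g r) = (33.33)²/(9.81 × 234) = 1111/2296 = 0.4840.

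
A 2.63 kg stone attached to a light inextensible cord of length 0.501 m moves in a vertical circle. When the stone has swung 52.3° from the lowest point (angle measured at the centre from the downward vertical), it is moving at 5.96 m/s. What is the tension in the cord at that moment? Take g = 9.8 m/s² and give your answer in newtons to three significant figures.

202 N

Take the radial direction toward the centre of the circle as positive. The component of the weight along the string toward the centre is −mg cos φ (φ measured from the bottom), so Newton's second law along the string gives T − mg cos φ = m v²/r.
cos 52.3° = 0.6115, so T = m(v²/r + g cos φ) = 2.63 × ((5.96)²/0.501 + 9.8 × 0.6115) = 2.63 × (70.90 + (5.993)) = 2.63 × 76.89 = 202.2 N.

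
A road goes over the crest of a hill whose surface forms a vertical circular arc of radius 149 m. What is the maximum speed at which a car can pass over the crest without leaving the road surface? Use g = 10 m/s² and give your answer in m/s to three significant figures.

38.6 m/s

At the crest the centre of the circle is below the car, so the net downward (centripetal) force is mg − N = mv²/r.
The car leaves the road when N → 0, giving v_max = √(g r) = √(10.0 × 149) = 38.60 m/s.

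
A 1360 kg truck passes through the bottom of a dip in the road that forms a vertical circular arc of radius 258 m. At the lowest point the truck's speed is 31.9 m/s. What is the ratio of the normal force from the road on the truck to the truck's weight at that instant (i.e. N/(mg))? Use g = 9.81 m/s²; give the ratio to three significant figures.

At the bottom, N − mg = mv²/r, so N = m(v²/r + g) and N/(mg) = v²/(rg) + 1 = (31.9)²/(258 × 9.81) + 1 = 0.4021 + 1 = 1.402.

1.40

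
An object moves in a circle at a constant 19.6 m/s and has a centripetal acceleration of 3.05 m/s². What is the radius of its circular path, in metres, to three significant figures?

a_c = v²/r ⇒ r = v²/a_c = (19.6)²/3.05 = 384.2/3.05 = 126.0 m.

126 m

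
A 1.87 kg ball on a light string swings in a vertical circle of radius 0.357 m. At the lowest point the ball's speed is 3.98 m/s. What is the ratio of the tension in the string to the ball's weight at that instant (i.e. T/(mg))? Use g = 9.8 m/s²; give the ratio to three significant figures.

At the bottom, T − mg = mv²/r, so T = m(v²/r + g) and T/(mg) = v²/(rg) + 1 = (3.98)²/(0.357 × 9.8) + 1 = 4.528 + 1 = 5.528.

5.53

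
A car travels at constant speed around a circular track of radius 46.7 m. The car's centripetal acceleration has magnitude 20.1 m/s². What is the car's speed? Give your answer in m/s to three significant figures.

30.6 m/s

a_c = v²/r ⇒ v = √(a_c · r) = √(20.1 × 46.7) = √938.7 = 30.64 m/s.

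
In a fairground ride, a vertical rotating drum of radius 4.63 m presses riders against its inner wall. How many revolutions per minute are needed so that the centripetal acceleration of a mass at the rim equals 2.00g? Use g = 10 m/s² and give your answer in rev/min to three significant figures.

Require ω²r = 2.00g, so ω = √(2.00 × 10.0/4.63) = 2.078 rad/s.
In rev/min: ω × 60/(2π) = 2.078 × 60/(2π) = 19.85 rev/min.

19.8 rev/min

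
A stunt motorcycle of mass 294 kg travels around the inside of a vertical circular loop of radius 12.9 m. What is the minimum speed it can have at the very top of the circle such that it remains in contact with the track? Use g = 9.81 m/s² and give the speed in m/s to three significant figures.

11.2 m/s

At the top, both weight mg and N point toward the centre: N + mg = mv²/r.
At minimum speed N → 0, so mg = mv_min²/r ⇒ v_min = √(g r) = √(9.81 × 12.9) = 11.25 m/s.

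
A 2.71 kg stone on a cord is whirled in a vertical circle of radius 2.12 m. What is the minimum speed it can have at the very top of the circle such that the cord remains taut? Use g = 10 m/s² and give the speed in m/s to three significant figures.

4.60 m/s

At the top, both weight mg and T point toward the centre: T + mg = mv²/r.
At minimum speed T → 0, so mg = mv_min²/r ⇒ v_min = √(g r) = √(10.0 × 2.12) = 4.604 m/s.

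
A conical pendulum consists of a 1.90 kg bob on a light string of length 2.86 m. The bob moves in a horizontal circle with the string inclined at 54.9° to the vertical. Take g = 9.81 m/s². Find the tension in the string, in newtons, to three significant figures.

32.4 N

Vertically the bob has no acceleration, so T cosθ = mg.
T = mg/cosθ = 1.90 × 9.81 / cos 54.9° = 18.64/0.5750 = 32.42 N.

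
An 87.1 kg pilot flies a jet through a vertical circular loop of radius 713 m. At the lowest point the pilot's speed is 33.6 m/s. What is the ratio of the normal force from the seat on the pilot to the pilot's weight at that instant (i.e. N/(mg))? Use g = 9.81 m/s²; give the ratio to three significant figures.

At the bottom, N − mg = mv²/r, so N = m(v²/r + g) and N/(mg) = v²/(rg) + 1 = (33.6)²/(713 × 9.81) + 1 = 0.1614 + 1 = 1.161.

1.16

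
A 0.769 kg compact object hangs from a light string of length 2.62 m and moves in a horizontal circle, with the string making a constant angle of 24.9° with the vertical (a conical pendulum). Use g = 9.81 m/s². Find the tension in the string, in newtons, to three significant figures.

8.32 N

Vertically the bob has no acceleration, so T cosθ = mg.
T = mg/cosθ = 0.769 × 9.81 / cos 24.9° = 7.544/0.9070 = 8.317 N.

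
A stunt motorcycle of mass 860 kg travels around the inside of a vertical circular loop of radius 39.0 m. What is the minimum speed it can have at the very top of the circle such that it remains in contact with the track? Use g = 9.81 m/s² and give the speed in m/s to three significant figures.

At the top, both weight mg and N point toward the centre: N + mg = mv²/r.
At minimum speed N → 0, so mg = mv_min²/r ⇒ v_min = √(g r) = √(9.81 × 39.0) = 19.56 m/s.

19.6 m/s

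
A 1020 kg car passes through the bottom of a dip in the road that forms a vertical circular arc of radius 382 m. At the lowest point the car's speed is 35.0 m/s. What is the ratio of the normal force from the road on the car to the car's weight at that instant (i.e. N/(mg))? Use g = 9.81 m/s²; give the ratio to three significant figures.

1.33

At the bottom, N − mg = mv²/r, so N = m(v²/r + g) and N/(mg) = v²/(rg) + 1 = (35.0)²/(382 × 9.81) + 1 = 0.3269 + 1 = 1.327.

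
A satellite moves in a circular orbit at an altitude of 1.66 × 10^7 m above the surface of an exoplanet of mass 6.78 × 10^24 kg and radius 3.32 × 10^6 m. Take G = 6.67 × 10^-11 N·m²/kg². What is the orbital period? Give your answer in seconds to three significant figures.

26300 s

r = R + h = 3.32 × 10^6 + 1.66 × 10^7 = 1.992 × 10^7 m. Gravity provides the centripetal force: G M m / r² = m v² / r ⇒ v = √(GM/r) = 4765 m/s.
T = 2πr/v = 2π × 1.992 × 10^7 / 4765 = 26270 s.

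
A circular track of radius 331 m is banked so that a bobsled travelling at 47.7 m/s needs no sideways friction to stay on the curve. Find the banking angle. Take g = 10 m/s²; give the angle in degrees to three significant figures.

34.5°

For a frictionless banked turn: horizontally N sinθ = mv²/r and vertically N cosθ = mg.
Dividing: tanθ = v²/(r g) = (47.7)²/(331 × 10.0) = 2275/3310 = 0.6874.
θ = arctan(0.6874) = 34.50°.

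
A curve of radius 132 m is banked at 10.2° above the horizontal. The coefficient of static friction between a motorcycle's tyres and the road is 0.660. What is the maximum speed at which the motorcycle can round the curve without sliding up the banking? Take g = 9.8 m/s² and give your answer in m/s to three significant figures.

35.1 m/s

At the maximum speed, friction acts down the slope at its limiting value f = μN. Radially (horizontal, toward centre): N sinθ + μN cosθ = mv²/r. Vertically: N cosθ − μN sinθ = mg.
Dividing: v² = r g (sinθ + μcosθ)/(cosθ − μsinθ).
sinθ + μcosθ = 0.1771 + 0.660×0.9842 = 0.8267; cosθ − μsinθ = 0.9842 − 0.660×0.1771 = 0.8673.
v² = 132 × 9.8 × 0.8267/0.8673 = 1233 m²/s², so v = 35.11 m/s.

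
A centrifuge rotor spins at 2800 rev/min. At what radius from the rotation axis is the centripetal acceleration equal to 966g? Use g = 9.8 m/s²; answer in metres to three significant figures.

0.110 m

ω = 2800 rev/min × 2π/60 = 293.2 rad/s.
a_c = ω²r = 966g ⇒ r = 966 × 9.8 / (293.2)² = 9467/85980 = 0.1101 m.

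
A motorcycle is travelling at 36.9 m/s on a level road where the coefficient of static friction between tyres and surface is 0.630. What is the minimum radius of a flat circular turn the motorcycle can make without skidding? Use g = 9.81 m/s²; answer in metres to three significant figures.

At the limit, μ_s m g = m v²/r, so r_min = v²/(μ_s g) = (36.9)²/(0.630 × 9.81) = 1362/6.180 = 220.3 m.

220 m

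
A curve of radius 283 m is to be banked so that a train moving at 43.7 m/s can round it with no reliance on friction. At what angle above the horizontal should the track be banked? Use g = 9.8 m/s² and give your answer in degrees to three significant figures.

34.6°

For a frictionless banked turn: horizontally N sinθ = mv²/r and vertically N cosθ = mg.
Dividing: tanθ = v²/(r g) = (43.7)²/(283 × 9.8) = 1910/2773 = 0.6886.
θ = arctan(0.6886) = 34.55°.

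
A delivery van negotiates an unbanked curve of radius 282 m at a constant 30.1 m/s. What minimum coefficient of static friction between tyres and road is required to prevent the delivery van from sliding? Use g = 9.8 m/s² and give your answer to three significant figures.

Friction provides the centripetal force: μ_s m g = m v²/r, so μ_s = v²/(g r) = (30.10)²/(9.8 × 282) = 906.0/2764 = 0.3278.

0.328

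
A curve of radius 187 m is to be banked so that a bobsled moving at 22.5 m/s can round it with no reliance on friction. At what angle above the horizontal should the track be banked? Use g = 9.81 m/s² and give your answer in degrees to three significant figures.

15.4°

With no friction, the horizontal component of the normal force provides the centripetal force: N sinθ = mv²/r, while N cosθ = mg vertically.
Dividing: tanθ = v²/(r g) = (22.5)²/(187 × 9.81) = 506.2/1834 = 0.2760.
θ = arctan(0.2760) = 15.43°.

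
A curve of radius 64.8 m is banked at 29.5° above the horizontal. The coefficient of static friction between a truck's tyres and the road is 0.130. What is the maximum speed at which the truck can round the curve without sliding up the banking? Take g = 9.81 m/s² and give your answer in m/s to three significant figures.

At the maximum speed, friction acts down the slope at its limiting value f = μN. Radially (horizontal, toward centre): N sinθ + μN cosθ = mv²/r. Vertically: N cosθ − μN sinθ = mg.
Dividing: v² = r g (sinθ + μcosθ)/(cosθ − μsinθ).
sinθ + μcosθ = 0.4924 + 0.130×0.8704 = 0.6056; cosθ − μsinθ = 0.8704 − 0.130×0.4924 = 0.8063.
v² = 64.8 × 9.81 × 0.6056/0.8063 = 477.4 m²/s², so v = 21.85 m/s.

21.8 m/s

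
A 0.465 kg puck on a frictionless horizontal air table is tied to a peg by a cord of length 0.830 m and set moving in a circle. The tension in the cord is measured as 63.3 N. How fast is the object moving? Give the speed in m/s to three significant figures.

10.6 m/s

T = m v²/r ⇒ v = √(T r / m) = √(63.3 × 0.830 / 0.465) = √113.0 = 10.63 m/s.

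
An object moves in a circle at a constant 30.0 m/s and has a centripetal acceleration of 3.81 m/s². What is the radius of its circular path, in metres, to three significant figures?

236 m

a_c = v²/r ⇒ r = v²/a_c = (30.0)²/3.81 = 900.0/3.81 = 236.2 m.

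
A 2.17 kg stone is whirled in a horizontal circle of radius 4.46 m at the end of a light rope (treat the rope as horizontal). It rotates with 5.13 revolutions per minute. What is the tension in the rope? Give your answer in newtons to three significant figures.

2.79 N

ω = 5.13 rev/min × 2π/60 = 0.5372 rad/s, so v = ωr = 0.5372 × 4.46 = 2.396 m/s.
The tension is the only horizontal force, so it supplies the full centripetal force: T = m v²/r = 2.17 × (2.396)²/4.46 = 2.17 × 5.741/4.46 = 2.793 N.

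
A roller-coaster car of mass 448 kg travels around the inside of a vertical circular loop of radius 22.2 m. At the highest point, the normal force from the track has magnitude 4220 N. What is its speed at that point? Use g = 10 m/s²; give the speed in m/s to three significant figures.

20.8 m/s

At the top, N + mg = mv²/r, so v = √(r(N/m + g)) = √(22.2 × (4220/448 + 10.0)) = √(22.2 × 19.42) = √431.1 = 20.76 m/s.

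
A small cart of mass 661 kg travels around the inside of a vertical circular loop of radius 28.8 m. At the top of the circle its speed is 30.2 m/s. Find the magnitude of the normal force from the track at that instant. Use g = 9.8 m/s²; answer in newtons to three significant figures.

14500 N

At the top, both N and the weight mg point inward (toward the centre), so N + mg = mv²/r.
N = m(v²/r − g) = 661 × ((30.2)²/28.8 − 9.8) = 661 × (31.67 − 9.8) = 661 × 21.87 = 14450 N.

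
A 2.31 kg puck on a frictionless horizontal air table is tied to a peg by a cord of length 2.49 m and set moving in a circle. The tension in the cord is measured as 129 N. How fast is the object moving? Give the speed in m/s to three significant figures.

11.8 m/s

T = m v²/r ⇒ v = √(T r / m) = √(129 × 2.49 / 2.31) = √139.1 = 11.79 m/s.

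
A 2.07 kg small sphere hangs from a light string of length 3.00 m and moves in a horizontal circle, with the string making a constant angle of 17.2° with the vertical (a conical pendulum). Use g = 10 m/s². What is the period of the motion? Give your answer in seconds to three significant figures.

r = L sinθ = 0.8871 m. From T sinθ = mω²r and T cosθ = mg: tanθ = ω²r/g, so ω² = g tanθ / r = g/(L cosθ).
ω = √(g/(L cosθ)) = √(10.0/(3.00 × 0.9553)) = √3.489 = 1.868 rad/s.
Period = 2π/ω = 3.364 s.

3.36 s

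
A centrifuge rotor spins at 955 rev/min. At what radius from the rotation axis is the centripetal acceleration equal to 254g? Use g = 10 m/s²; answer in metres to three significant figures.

0.254 m

ω = 955 rev/min × 2π/60 = 100.0 rad/s.
a_c = ω²r = 254g ⇒ r = 254 × 10.0 / (100.0)² = 2540/10000 = 0.2540 m.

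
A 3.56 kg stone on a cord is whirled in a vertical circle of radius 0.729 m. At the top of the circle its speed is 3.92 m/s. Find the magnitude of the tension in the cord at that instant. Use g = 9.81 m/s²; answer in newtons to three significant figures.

At the top, both T and the weight mg point inward (toward the centre), so T + mg = mv²/r.
T = m(v²/r − g) = 3.56 × ((3.92)²/0.729 − 9.81) = 3.56 × (21.08 − 9.81) = 3.56 × 11.27 = 40.12 N.

40.1 N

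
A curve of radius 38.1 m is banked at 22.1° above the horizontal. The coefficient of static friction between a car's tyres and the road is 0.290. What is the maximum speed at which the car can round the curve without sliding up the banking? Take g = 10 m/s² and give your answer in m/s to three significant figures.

At the maximum speed, friction acts down the slope at its limiting value f = μN. Radially (horizontal, toward centre): N sinθ + μN cosθ = mv²/r. Vertically: N cosθ − μN sinθ = mg.
Dividing: v² = r g (sinθ + μcosθ)/(cosθ − μsinθ).
sinθ + μcosθ = 0.3762 + 0.290×0.9265 = 0.6449; cosθ − μsinθ = 0.9265 − 0.290×0.3762 = 0.8174.
v² = 38.1 × 10.0 × 0.6449/0.8174 = 300.6 m²/s², so v = 17.34 m/s.

17.3 m/s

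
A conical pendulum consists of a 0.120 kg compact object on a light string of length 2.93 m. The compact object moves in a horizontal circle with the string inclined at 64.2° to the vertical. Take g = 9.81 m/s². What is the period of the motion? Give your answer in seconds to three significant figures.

2.27 s

r = L sinθ = 2.638 m. From T sinθ = mω²r and T cosθ = mg: tanθ = ω²r/g, so ω² = g tanθ / r = g/(L cosθ).
ω = √(g/(L cosθ)) = √(9.81/(2.93 × 0.4352)) = √7.693 = 2.774 rad/s.
Period = 2π/ω = 2.265 s.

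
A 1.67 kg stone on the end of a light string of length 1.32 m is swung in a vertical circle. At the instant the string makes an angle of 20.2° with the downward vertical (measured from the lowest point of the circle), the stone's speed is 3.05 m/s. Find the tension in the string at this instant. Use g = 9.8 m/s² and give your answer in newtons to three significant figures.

27.1 N

Take the radial direction toward the centre of the circle as positive. The component of the weight along the string toward the centre is −mg cos φ (φ measured from the bottom), so Newton's second law along the string gives T − mg cos φ = m v²/r.
cos 20.2° = 0.9385, so T = m(v²/r + g cos φ) = 1.67 × ((3.05)²/1.32 + 9.8 × 0.9385) = 1.67 × (7.047 + (9.197)) = 1.67 × 16.24 = 27.13 N.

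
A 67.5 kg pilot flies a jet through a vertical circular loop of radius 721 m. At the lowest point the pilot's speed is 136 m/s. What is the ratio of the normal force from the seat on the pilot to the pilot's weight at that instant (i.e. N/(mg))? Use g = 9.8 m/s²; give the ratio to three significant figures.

3.62

At the bottom, N − mg = mv²/r, so N = m(v²/r + g) and N/(mg) = v²/(rg) + 1 = (136)²/(721 × 9.8) + 1 = 2.618 + 1 = 3.618.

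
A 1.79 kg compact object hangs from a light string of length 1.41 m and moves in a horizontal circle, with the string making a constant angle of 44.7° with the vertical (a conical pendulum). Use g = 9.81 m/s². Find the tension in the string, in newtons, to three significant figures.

24.7 N

Vertically the bob has no acceleration, so T cosθ = mg.
T = mg/cosθ = 1.79 × 9.81 / cos 44.7° = 17.56/0.7108 = 24.70 N.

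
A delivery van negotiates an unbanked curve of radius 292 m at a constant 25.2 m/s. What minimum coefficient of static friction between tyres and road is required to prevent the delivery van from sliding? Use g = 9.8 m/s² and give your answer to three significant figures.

0.222

Friction provides the centripetal force: μ_s m g = m v²/r, so μ_s = v²/(g r) = (25.20)²/(9.8 × 292) = 635.0/2862 = 0.2219.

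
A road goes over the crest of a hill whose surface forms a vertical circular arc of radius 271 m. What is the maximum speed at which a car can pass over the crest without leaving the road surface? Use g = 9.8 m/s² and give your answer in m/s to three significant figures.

51.5 m/s

At the crest the centre of the circle is below the car, so the net downward (centripetal) force is mg − N = mv²/r.
The car leaves the road when N → 0, giving v_max = √(g r) = √(9.8 × 271) = 51.53 m/s.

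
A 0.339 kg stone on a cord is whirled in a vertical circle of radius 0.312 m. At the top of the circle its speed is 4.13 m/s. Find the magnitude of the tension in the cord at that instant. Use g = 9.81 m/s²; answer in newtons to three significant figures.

15.2 N

At the top, both T and the weight mg point inward (toward the centre), so T + mg = mv²/r.
T = m(v²/r − g) = 0.339 × ((4.13)²/0.312 − 9.81) = 0.339 × (54.67 − 9.81) = 0.339 × 44.86 = 15.21 N.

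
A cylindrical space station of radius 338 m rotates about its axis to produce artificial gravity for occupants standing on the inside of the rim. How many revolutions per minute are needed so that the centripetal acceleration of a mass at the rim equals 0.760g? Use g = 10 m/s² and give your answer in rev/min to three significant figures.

Require ω²r = 0.760g, so ω = √(0.760 × 10.0/338) = 0.1500 rad/s.
In rev/min: ω × 60/(2π) = 0.1500 × 60/(2π) = 1.432 rev/min.

1.43 rev/min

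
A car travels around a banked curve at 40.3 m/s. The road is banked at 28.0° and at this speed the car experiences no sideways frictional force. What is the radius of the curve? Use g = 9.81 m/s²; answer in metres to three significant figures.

Frictionless banking: tanθ = v²/(rg), so r = v²/(g tanθ).
r = (40.3)²/(9.81 × tan 28.0°) = 1624/(9.81 × 0.5317) = 1624/5.216 = 311.4 m.

311 m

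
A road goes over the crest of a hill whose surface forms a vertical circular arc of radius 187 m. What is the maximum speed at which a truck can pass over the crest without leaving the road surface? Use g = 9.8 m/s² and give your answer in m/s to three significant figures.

42.8 m/s

At the crest the centre of the circle is below the truck, so the net downward (centripetal) force is mg − N = mv²/r.
The truck leaves the road when N → 0, giving v_max = √(g r) = √(9.8 × 187) = 42.81 m/s.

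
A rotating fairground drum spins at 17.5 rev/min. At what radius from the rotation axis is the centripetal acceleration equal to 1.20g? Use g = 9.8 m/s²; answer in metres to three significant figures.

3.50 m

ω = 17.5 rev/min × 2π/60 = 1.833 rad/s.
a_c = ω²r = 1.20g ⇒ r = 1.20 × 9.8 / (1.833)² = 11.76/3.358 = 3.502 m.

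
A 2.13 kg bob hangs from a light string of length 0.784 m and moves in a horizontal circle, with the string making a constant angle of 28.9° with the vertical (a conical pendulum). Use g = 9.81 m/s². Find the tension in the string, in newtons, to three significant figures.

23.9 N

Vertically the bob has no acceleration, so T cosθ = mg.
T = mg/cosθ = 2.13 × 9.81 / cos 28.9° = 20.90/0.8755 = 23.87 N.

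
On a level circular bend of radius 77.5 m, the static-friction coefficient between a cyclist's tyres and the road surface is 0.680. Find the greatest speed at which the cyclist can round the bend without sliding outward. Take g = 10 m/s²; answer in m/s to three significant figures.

23.0 m/s

On a flat curve, static friction is the only horizontal force, so it must supply the full centripetal force: μ_s m g = m v²/r.
Mass cancels: v_max = √(μ_s g r) = √(0.680 × 10.0 × 77.5) = √527.0 = 22.96 m/s.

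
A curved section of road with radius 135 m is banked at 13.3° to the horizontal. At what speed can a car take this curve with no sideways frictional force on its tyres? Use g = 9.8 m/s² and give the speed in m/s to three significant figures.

17.7 m/s

On a frictionless banked curve, N sinθ = mv²/r and N cosθ = mg, so tanθ = v²/(rg).
v = √(r g tanθ) = √(135 × 9.8 × tan 13.3°) = √(135 × 9.8 × 0.2364) = √312.7 = 17.68 m/s.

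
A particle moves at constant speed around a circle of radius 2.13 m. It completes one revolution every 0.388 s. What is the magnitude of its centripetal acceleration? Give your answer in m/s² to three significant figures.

559 m/s²

v = 2πr/T = 2π × 2.13/0.388 = 34.49 m/s.
a_c = v²/r = (34.49)²/2.13 = 1190/2.13 = 558.6 m/s².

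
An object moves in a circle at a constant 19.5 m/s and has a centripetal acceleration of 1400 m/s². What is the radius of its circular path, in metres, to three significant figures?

0.272 m

a_c = v²/r ⇒ r = v²/a_c = (19.5)²/1400 = 380.2/1400 = 0.2716 m.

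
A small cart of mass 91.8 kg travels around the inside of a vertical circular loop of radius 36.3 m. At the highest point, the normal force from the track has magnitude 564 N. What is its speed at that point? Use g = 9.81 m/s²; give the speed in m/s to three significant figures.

24.1 m/s

At the top, N + mg = mv²/r, so v = √(r(N/m + g)) = √(36.3 × (564/91.8 + 9.81)) = √(36.3 × 15.95) = √579.1 = 24.06 m/s.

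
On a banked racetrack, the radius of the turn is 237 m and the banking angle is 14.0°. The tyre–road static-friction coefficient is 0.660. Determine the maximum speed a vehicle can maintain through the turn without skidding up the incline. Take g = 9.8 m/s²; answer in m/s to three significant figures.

50.3 m/s

At the maximum speed, friction acts down the slope at its limiting value f = μN. Radially (horizontal, toward centre): N sinθ + μN cosθ = mv²/r. Vertically: N cosθ − μN sinθ = mg.
Dividing: v² = r g (sinθ + μcosθ)/(cosθ − μsinθ).
sinθ + μcosθ = 0.2419 + 0.660×0.9703 = 0.8823; cosθ − μsinθ = 0.9703 − 0.660×0.2419 = 0.8106.
v² = 237 × 9.8 × 0.8823/0.8106 = 2528 m²/s², so v = 50.28 m/s.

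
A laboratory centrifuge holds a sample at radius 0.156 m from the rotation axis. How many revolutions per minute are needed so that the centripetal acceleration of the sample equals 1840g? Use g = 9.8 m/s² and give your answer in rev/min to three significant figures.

Require ω²r = 1840g, so ω = √(1840 × 9.8/0.156) = 340.0 rad/s.
In rev/min: ω × 60/(2π) = 340.0 × 60/(2π) = 3247 rev/min.

3250 rev/min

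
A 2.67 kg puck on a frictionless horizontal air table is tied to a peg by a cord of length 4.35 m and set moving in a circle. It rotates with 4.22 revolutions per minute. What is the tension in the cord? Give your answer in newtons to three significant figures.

ω = 4.22 rev/min × 2π/60 = 0.4419 rad/s, so v = ωr = 0.4419 × 4.35 = 1.922 m/s.
The tension is the only horizontal force, so it supplies the full centripetal force: T = m v²/r = 2.67 × (1.922)²/4.35 = 2.67 × 3.695/4.35 = 2.268 N.

2.27 N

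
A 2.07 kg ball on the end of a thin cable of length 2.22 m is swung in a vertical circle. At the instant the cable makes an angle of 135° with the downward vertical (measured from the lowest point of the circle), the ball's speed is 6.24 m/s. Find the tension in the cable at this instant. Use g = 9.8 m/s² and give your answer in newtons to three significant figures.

22.0 N

Take the radial direction toward the centre of the circle as positive. The component of the weight along the string toward the centre is −mg cos φ (φ measured from the bottom), so Newton's second law along the string gives T − mg cos φ = m v²/r.
cos 135° = -0.7071, so T = m(v²/r + g cos φ) = 2.07 × ((6.24)²/2.22 + 9.8 × -0.7071) = 2.07 × (17.54 + (-6.930)) = 2.07 × 10.61 = 21.96 N.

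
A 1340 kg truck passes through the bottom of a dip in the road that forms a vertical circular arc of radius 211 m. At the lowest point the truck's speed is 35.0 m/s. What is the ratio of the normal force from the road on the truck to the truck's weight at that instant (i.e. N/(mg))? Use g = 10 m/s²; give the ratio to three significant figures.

1.58

At the bottom, N − mg = mv²/r, so N = m(v²/r + g) and N/(mg) = v²/(rg) + 1 = (35.0)²/(211 × 10.0) + 1 = 0.5806 + 1 = 1.581.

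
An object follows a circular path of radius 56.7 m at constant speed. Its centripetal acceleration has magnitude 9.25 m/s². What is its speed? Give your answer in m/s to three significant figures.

a_c = v²/r ⇒ v = √(a_c · r) = √(9.25 × 56.7) = √524.5 = 22.90 m/s.

22.9 m/s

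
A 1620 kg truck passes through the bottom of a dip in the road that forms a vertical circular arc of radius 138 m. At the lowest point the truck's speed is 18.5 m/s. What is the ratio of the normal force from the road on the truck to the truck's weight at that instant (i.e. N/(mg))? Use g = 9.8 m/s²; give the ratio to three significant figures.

1.25

At the bottom, N − mg = mv²/r, so N = m(v²/r + g) and N/(mg) = v²/(rg) + 1 = (18.5)²/(138 × 9.8) + 1 = 0.2531 + 1 = 1.253.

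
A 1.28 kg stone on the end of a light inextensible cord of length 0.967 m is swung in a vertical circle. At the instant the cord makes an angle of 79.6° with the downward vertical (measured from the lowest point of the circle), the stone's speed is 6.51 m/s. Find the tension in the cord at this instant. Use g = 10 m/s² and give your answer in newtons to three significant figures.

Take the radial direction toward the centre of the circle as positive. The component of the weight along the string toward the centre is −mg cos φ (φ measured from the bottom), so Newton's second law along the string gives T − mg cos φ = m v²/r.
cos 79.6° = 0.1805, so T = m(v²/r + g cos φ) = 1.28 × ((6.51)²/0.967 + 10.0 × 0.1805) = 1.28 × (43.83 + (1.805)) = 1.28 × 45.63 = 58.41 N.

58.4 N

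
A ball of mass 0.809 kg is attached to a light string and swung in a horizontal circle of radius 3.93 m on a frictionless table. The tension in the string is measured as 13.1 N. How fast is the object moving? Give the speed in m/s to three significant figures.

T = m v²/r ⇒ v = √(T r / m) = √(13.1 × 3.93 / 0.809) = √63.64 = 7.977 m/s.

7.98 m/s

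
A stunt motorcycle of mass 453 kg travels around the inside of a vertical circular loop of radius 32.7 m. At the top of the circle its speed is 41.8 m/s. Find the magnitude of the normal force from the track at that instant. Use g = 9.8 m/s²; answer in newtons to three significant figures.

At the top, both N and the weight mg point inward (toward the centre), so N + mg = mv²/r.
N = m(v²/r − g) = 453 × ((41.8)²/32.7 − 9.8) = 453 × (53.43 − 9.8) = 453 × 43.63 = 19770 N.

19800 N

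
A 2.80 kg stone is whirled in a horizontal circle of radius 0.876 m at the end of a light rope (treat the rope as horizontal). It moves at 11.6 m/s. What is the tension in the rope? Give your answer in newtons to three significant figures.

The tension is the only horizontal force, so it supplies the full centripetal force: T = m v²/r = 2.80 × (11.60)²/0.876 = 2.80 × 134.6/0.876 = 430.1 N.

430 N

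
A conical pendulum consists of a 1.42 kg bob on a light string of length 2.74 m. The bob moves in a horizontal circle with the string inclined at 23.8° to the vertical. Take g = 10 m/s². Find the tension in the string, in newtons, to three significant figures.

Vertically the bob has no acceleration, so T cosθ = mg.
T = mg/cosθ = 1.42 × 10.0 / cos 23.8° = 14.20/0.9150 = 15.52 N.

15.5 N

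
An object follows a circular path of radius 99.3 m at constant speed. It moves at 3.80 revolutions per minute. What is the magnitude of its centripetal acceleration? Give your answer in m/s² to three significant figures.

ω = 3.80 rev/min × 2π/60 = 0.3979 rad/s, so v = ωr = 0.3979 × 99.3 = 39.51 m/s.
a_c = v²/r = (39.51)²/99.3 = 1561/99.3 = 15.72 m/s².

15.7 m/s²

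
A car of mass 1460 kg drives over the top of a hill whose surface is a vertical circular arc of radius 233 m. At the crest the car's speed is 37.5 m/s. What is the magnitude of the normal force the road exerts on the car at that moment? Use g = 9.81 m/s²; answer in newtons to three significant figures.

At the crest the centripetal acceleration points downward (toward the centre of the arc), so mg − N = mv²/r.
N = m(g − v²/r) = 1460 × (9.81 − (37.5)²/233) = 1460 × (9.81 − 6.035) = 1460 × 3.775 = 5511 N.

5510 N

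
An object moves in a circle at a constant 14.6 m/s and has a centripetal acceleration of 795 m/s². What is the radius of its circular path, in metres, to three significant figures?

a_c = v²/r ⇒ r = v²/a_c = (14.6)²/795 = 213.2/795 = 0.2681 m.

0.268 m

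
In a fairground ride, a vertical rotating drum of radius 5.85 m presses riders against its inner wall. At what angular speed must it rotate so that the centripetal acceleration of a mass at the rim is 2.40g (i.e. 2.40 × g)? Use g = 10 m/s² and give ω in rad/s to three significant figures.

2.03 rad/s

Centripetal acceleration a_c = ω²r. Setting ω²r = 2.40g:
ω = √(2.40g / r) = √(2.40 × 10.0 / 5.85) = √4.103 = 2.025 rad/s.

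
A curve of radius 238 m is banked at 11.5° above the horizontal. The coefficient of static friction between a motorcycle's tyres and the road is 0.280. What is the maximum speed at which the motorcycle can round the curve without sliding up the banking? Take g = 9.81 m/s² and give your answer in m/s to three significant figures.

At the maximum speed, friction acts down the slope at its limiting value f = μN. Radially (horizontal, toward centre): N sinθ + μN cosθ = mv²/r. Vertically: N cosθ − μN sinθ = mg.
Dividing: v² = r g (sinθ + μcosθ)/(cosθ − μsinθ).
sinθ + μcosθ = 0.1994 + 0.280×0.9799 = 0.4737; cosθ − μsinθ = 0.9799 − 0.280×0.1994 = 0.9241.
v² = 238 × 9.81 × 0.4737/0.9241 = 1197 m²/s², so v = 34.60 m/s.

34.6 m/s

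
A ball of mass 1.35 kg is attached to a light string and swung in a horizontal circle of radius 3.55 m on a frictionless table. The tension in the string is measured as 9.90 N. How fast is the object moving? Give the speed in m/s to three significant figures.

5.10 m/s

T = m v²/r ⇒ v = √(T r / m) = √(9.90 × 3.55 / 1.35) = √26.03 = 5.102 m/s.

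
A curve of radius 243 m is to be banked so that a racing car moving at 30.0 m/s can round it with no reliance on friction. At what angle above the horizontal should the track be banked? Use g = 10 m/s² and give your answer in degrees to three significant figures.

20.3°

For a frictionless banked turn: horizontally N sinθ = mv²/r and vertically N cosθ = mg.
Dividing: tanθ = v²/(r g) = (30.0)²/(243 × 10.0) = 900.0/2430 = 0.3704.
θ = arctan(0.3704) = 20.32°.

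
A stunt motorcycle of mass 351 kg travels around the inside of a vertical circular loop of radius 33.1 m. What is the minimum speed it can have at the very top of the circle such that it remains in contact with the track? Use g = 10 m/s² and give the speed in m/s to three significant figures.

At the top, both weight mg and N point toward the centre: N + mg = mv²/r.
At minimum speed N → 0, so mg = mv_min²/r ⇒ v_min = √(g r) = √(10.0 × 33.1) = 18.19 m/s.

18.2 m/s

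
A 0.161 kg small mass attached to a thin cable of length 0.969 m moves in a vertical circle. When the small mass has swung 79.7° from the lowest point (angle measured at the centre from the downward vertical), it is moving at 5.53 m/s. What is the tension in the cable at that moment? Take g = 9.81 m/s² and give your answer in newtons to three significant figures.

Take the radial direction toward the centre of the circle as positive. The component of the weight along the string toward the centre is −mg cos φ (φ measured from the bottom), so Newton's second law along the string gives T − mg cos φ = m v²/r.
cos 79.7° = 0.1788, so T = m(v²/r + g cos φ) = 0.161 × ((5.53)²/0.969 + 9.81 × 0.1788) = 0.161 × (31.56 + (1.754)) = 0.161 × 33.31 = 5.363 N.

5.36 N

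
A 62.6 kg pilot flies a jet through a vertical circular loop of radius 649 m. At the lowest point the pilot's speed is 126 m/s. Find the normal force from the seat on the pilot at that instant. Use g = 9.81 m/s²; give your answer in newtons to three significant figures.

At the lowest point, N points up (toward the centre) and the weight mg points down (away from the centre), so the net inward force is N − mg = mv²/r.
N = m(v²/r + g) = 62.6 × ((126)²/649 + 9.81) = 62.6 × (24.46 + 9.81) = 62.6 × 34.27 = 2145 N.

2150 N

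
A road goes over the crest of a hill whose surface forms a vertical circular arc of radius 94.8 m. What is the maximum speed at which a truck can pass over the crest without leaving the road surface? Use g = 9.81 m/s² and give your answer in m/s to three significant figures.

At the crest the centre of the circle is below the truck, so the net downward (centripetal) force is mg − N = mv²/r.
The truck leaves the road when N → 0, giving v_max = √(g r) = √(9.81 × 94.8) = 30.50 m/s.

30.5 m/s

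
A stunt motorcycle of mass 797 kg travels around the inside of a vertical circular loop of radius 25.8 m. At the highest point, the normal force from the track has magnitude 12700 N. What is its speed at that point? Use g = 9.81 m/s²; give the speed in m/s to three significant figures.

25.8 m/s

At the top, N + mg = mv²/r, so v = √(r(N/m + g)) = √(25.8 × (12700/797 + 9.81)) = √(25.8 × 25.74) = √664.2 = 25.77 m/s.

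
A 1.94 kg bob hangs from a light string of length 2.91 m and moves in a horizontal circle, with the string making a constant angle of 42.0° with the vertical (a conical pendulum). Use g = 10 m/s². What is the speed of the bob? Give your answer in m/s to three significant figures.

The radius of the circle is r = L sinθ = 2.91 × sin 42.0° = 1.947 m.
Horizontally T sinθ = mv²/r and vertically T cosθ = mg, so tanθ = v²/(rg).
v = √(r g tanθ) = √(1.947 × 10.0 × 0.9004) = √17.53 = 4.187 m/s.

4.19 m/s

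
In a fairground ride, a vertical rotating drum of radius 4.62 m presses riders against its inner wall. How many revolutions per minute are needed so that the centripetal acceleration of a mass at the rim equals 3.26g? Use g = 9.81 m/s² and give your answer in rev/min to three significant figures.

Require ω²r = 3.26g, so ω = √(3.26 × 9.81/4.62) = 2.631 rad/s.
In rev/min: ω × 60/(2π) = 2.631 × 60/(2π) = 25.12 rev/min.

25.1 rev/min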